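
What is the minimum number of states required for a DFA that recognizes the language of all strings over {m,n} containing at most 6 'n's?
By Myhill–Nerode, count the distinguishable equivalence classes: 8 classes — having seen 0, 1, …, 6, or >6 copies of 'n'; counts 0 through 6 are accepting and >6 is dead.
8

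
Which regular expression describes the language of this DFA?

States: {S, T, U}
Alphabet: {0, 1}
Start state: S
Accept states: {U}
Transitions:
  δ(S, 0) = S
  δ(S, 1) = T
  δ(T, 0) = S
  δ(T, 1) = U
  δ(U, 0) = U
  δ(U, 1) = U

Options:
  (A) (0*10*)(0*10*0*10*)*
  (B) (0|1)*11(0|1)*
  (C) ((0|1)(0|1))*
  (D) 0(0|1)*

Check each option against the DFA on short strings; one disagreement eliminates an option:
  (A) (0*10*)(0*10*0*10*)*: on '1' the DFA goes S → T and rejects (T ∉ Accept), but the regex matches it → eliminate
  (B) (0|1)*11(0|1)*: agrees with the DFA on every string of length ≤ 6
  (C) ((0|1)(0|1))*: on ε the DFA stays in S and rejects (S ∉ Accept), but the regex matches it → eliminate
  (D) 0(0|1)*: on '0' the DFA goes S → S and rejects (S ∉ Accept), but the regex matches it → eliminate
Only (B) is consistent with the DFA.
(B) (0|1)*11(0|1)*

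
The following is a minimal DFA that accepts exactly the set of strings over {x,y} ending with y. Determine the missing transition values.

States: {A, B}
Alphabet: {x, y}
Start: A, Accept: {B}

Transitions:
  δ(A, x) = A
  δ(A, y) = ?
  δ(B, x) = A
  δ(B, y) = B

From the language and accept set, identify what each state tracks — A: last symbol not y; B: last symbol is y.
Each missing δ(q, a) is the state matching the new tracked value after reading a.
δ(A, y) = B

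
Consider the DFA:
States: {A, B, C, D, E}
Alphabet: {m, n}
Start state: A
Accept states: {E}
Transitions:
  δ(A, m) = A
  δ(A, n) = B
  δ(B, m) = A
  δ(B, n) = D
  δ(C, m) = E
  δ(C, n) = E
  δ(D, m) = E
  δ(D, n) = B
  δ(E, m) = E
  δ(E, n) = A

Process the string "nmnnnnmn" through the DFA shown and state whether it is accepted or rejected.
Processing string "nmnnnnmn":
  A --n--> B
  B --m--> A
  A --n--> B
  B --n--> D
  D --n--> B
  B --n--> D
  D --m--> E
  E --n--> A
Final state: A
Accept states: {E}
No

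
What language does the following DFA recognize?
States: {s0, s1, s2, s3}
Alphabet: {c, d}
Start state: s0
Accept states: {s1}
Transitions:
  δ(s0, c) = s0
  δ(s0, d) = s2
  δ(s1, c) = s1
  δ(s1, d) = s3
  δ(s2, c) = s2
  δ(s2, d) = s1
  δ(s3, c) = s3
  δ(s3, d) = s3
Testing a few strings:
  'dccd' → accept
  'cd' → reject
  'ccc' → reject
  'd' → reject
State roles: s0=zero d's; s1=two d's; s2=one d; s3=≥ three d's (dead)
All strings over {c,d} containing exactly two d's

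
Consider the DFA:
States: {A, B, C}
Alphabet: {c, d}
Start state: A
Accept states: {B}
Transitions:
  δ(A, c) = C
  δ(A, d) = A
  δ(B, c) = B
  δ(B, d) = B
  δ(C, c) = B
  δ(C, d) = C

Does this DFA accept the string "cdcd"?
Processing string "cdcd":
  A --c--> C
  C --d--> C
  C --c--> B
  B --d--> B
Final state: B
Accept states: {B}
Yes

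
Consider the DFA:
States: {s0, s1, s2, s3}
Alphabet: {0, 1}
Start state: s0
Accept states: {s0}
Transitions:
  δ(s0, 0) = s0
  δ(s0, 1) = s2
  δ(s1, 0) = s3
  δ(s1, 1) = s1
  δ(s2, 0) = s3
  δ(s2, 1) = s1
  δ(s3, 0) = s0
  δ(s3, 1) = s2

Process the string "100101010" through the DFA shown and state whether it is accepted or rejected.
Processing string "100101010":
  s0 --1--> s2
  s2 --0--> s3
  s3 --0--> s0
  s0 --1--> s2
  s2 --0--> s3
  s3 --1--> s2
  s2 --0--> s3
  s3 --1--> s2
  s2 --0--> s3
Final state: s3
Accept states: {s0}
No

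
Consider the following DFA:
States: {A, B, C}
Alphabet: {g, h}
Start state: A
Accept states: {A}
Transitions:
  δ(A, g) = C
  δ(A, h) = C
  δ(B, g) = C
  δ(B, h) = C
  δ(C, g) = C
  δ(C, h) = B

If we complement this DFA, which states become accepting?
Complement accept states = All states \ Original accept states
= {A, B, C} \ {A}
{B, C}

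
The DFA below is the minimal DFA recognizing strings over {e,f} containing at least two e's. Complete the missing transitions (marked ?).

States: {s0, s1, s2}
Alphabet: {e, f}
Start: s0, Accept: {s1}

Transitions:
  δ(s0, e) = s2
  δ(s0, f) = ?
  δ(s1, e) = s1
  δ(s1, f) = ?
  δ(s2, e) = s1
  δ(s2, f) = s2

From the language and accept set, identify what each state tracks — s0: zero e's seen; s1: ≥ two e's seen; s2: one e seen.
Each missing δ(q, a) is the state matching the new tracked value after reading a.
δ(s0, f) = s0; δ(s1, f) = s1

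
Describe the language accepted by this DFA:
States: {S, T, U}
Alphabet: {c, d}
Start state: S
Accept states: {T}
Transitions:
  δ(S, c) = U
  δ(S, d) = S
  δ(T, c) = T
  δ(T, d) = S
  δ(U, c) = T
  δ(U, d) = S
Testing a few strings:
  'cccd' → reject
  'c' → reject
  'ccdc' → reject
  'cdc' → reject
State roles: S=last symbol not c; T=two trailing c's; U=one trailing c
All strings over {c,d} ending with cc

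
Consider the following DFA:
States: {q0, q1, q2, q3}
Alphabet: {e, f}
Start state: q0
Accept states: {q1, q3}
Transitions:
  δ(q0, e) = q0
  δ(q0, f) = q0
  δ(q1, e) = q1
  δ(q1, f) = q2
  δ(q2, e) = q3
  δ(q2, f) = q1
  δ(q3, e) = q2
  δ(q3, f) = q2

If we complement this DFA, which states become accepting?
Complement accept states = All states \ Original accept states
= {q0, q1, q2, q3} \ {q1, q3}
{q0, q2}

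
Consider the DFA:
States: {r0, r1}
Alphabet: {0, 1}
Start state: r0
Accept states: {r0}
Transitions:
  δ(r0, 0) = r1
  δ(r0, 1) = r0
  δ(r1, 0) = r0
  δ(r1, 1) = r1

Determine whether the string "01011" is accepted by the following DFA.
Processing string "01011":
  r0 --0--> r1
  r1 --1--> r1
  r1 --0--> r0
  r0 --1--> r0
  r0 --1--> r0
Final state: r0
Accept states: {r0}
Yes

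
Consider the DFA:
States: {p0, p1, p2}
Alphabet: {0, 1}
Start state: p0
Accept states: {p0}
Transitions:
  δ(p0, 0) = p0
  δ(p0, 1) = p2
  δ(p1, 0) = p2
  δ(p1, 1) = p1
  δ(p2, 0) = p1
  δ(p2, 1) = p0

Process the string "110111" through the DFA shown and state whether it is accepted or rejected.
Processing string "110111":
  p0 --1--> p2
  p2 --1--> p0
  p0 --0--> p0
  p0 --1--> p2
  p2 --1--> p0
  p0 --1--> p2
Final state: p2
Accept states: {p0}
No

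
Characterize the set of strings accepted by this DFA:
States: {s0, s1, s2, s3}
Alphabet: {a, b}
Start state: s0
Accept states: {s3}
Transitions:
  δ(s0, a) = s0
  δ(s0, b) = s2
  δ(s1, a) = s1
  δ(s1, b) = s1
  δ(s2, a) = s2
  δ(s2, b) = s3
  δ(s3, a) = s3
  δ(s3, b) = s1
Testing a few strings:
  'baba' → accept
  'abba' → accept
  'baa' → reject
  'babb' → reject
State roles: s0=zero b's; s1=≥ three b's (dead); s2=one b; s3=two b's
All strings over {a,b} containing exactly two b's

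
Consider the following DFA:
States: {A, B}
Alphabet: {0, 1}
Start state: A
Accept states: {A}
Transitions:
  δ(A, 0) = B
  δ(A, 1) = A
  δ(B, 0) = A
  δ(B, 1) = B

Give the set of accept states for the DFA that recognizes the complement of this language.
Complement accept states = All states \ Original accept states
= {A, B} \ {A}
{B}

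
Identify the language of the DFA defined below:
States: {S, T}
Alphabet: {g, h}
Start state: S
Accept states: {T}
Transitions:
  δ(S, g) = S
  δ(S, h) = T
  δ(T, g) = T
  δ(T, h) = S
Testing a few strings:
  'gg' → reject
  'ggg' → reject
  'h' → accept
  'g' → reject
State roles: S=even number of h's so far; T=odd number of h's so far
All strings over {g,h} with an odd number of h's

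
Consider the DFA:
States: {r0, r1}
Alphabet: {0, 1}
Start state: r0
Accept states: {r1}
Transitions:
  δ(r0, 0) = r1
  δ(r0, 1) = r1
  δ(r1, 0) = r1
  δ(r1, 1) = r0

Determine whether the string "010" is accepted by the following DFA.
Processing string "010":
  r0 --0--> r1
  r1 --1--> r0
  r0 --0--> r1
Final state: r1
Accept states: {r1}
Yes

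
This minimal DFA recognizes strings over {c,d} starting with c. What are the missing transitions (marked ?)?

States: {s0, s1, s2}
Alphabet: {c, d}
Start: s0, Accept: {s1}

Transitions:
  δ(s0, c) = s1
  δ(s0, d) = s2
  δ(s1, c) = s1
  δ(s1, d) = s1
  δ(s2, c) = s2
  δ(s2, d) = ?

From the language and accept set, identify what each state tracks — s0: no input read; s1: started with c; s2: started with d (dead).
Each missing δ(q, a) is the state matching the new tracked value after reading a.
δ(s2, d) = s2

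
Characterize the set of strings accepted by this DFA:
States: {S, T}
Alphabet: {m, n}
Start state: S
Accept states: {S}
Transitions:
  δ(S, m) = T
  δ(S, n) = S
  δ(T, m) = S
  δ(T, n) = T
Testing a few strings:
  'm' → reject
  'mn' → reject
  'n' → accept
  'mnm' → accept
State roles: S=even number of m's so far; T=odd number of m's so far
All strings over {m,n} with an even number of m's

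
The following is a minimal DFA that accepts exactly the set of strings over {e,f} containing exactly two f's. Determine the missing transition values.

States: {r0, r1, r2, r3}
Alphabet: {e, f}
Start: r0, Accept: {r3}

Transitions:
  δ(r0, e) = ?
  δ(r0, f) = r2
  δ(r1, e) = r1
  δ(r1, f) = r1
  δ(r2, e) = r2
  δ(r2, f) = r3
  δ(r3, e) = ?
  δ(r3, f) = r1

From the language and accept set, identify what each state tracks — r0: zero f's; r1: ≥ three f's (dead); r2: one f; r3: two f's.
Each missing δ(q, a) is the state matching the new tracked value after reading a.
δ(r0, e) = r0; δ(r3, e) = r3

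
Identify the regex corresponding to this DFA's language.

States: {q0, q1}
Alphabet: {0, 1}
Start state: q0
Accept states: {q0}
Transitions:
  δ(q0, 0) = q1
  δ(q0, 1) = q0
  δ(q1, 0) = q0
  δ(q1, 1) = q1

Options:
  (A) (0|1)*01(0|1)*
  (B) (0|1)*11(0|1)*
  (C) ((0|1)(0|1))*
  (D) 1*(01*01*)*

Check each option against the DFA on short strings; one disagreement eliminates an option:
  (A) (0|1)*01(0|1)*: on ε the DFA stays in q0 and accepts (q0 ∈ Accept), but the regex does not match it → eliminate
  (B) (0|1)*11(0|1)*: on ε the DFA stays in q0 and accepts (q0 ∈ Accept), but the regex does not match it → eliminate
  (C) ((0|1)(0|1))*: on '1' the DFA goes q0 → q0 and accepts (q0 ∈ Accept), but the regex does not match it → eliminate
  (D) 1*(01*01*)*: agrees with the DFA on every string of length ≤ 6
Only (D) is consistent with the DFA.
(D) 1*(01*01*)*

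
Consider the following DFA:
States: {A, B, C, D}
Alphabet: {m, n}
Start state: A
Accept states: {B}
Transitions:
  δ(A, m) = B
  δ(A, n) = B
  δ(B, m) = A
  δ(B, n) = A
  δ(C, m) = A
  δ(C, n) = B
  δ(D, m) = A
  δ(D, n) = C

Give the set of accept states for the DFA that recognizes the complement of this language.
Complement accept states = All states \ Original accept states
= {A, B, C, D} \ {B}
{A, C, D}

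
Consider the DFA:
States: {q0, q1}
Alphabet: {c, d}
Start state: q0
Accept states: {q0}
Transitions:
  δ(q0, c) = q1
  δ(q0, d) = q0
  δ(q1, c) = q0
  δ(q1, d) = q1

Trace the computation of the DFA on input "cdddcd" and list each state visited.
read 'c': q0 → q1
  read 'd': q1 → q1
  read 'd': q1 → q1
  read 'd': q1 → q1
  read 'c': q1 → q0
  read 'd': q0 → q0
q0 -> q1 -> q1 -> q1 -> q1 -> q0 -> q0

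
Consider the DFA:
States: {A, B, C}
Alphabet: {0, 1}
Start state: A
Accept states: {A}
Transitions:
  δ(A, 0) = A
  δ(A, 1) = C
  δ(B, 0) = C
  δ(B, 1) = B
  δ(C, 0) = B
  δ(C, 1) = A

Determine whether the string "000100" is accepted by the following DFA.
Processing string "000100":
  A --0--> A
  A --0--> A
  A --0--> A
  A --1--> C
  C --0--> B
  B --0--> C
Final state: C
Accept states: {A}
No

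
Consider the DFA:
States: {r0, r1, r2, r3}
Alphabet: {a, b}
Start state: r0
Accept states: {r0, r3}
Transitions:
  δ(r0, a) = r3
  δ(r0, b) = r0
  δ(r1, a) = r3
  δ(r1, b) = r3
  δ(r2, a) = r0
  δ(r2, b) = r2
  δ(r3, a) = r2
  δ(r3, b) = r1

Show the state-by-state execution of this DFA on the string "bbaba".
read 'b': r0 → r0
  read 'b': r0 → r0
  read 'a': r0 → r3
  read 'b': r3 → r1
  read 'a': r1 → r3
r0 -> r0 -> r0 -> r3 -> r1 -> r3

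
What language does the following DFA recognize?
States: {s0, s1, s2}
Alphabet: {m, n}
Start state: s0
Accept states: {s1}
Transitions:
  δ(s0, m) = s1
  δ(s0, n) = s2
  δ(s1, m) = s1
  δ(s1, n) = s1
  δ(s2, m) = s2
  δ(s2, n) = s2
Testing a few strings:
  'mmn' → accept
  'nm' → reject
  'mnn' → accept
  'nn' → reject
State roles: s0=no input read; s1=started with m; s2=started with n (dead)
All strings over {m,n} starting with m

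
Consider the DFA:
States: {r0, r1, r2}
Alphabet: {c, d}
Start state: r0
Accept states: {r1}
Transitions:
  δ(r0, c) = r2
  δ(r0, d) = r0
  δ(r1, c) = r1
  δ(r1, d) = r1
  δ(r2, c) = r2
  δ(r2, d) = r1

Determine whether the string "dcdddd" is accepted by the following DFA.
Processing string "dcdddd":
  r0 --d--> r0
  r0 --c--> r2
  r2 --d--> r1
  r1 --d--> r1
  r1 --d--> r1
  r1 --d--> r1
Final state: r1
Accept states: {r1}
Yes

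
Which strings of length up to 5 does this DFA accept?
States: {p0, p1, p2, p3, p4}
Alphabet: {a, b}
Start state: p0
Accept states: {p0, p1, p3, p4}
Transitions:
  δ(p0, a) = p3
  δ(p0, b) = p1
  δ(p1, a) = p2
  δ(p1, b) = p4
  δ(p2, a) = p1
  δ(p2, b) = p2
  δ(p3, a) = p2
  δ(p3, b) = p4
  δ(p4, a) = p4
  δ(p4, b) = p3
ε, a, b, ab, bb, aaa, aba, abb, baa, bba, bbb, aaab, aaba, abaa, abab, abbb, baab, baba, bbaa, bbab, bbbb, aaaaa, aaaba, aaabb, aabab, aabba, abaaa, abaab, ababb, abbaa, abbba, abbbb, baaaa, baaba, baabb, babab, babba, bbaaa, bbaab, bbabb, bbbaa, bbbba, bbbbb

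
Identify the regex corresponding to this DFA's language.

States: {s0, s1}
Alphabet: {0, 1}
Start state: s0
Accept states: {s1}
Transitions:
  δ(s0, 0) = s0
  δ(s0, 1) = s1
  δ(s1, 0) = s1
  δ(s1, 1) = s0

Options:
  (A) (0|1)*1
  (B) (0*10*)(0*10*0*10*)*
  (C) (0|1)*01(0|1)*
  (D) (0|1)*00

Check each option against the DFA on short strings; one disagreement eliminates an option:
  (A) (0|1)*1: on '10' the DFA goes s0 → s1 → s1 and accepts (s1 ∈ Accept), but the regex does not match it → eliminate
  (B) (0*10*)(0*10*0*10*)*: agrees with the DFA on every string of length ≤ 6
  (C) (0|1)*01(0|1)*: on '1' the DFA goes s0 → s1 and accepts (s1 ∈ Accept), but the regex does not match it → eliminate
  (D) (0|1)*00: on '1' the DFA goes s0 → s1 and accepts (s1 ∈ Accept), but the regex does not match it → eliminate
Only (B) is consistent with the DFA.
(B) (0*10*)(0*10*0*10*)*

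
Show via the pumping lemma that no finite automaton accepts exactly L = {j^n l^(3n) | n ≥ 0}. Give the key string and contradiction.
Assume L is regular with pumping length p. Idea: pumping the j-block breaks the 1:3 ratio.
Choose s = j^p l^(3p) (length 4p ≥ p). By the pumping lemma, s = xyz with |xy| ≤ p, |y| > 0, so y = j^k with k ≥ 1. Then xy²z = j^(p+k) l^(3p). For this to be in L we would need 3p = 3(p+k), i.e. 3k = 0, contradicting k ≥ 1. So xy²z ∉ L.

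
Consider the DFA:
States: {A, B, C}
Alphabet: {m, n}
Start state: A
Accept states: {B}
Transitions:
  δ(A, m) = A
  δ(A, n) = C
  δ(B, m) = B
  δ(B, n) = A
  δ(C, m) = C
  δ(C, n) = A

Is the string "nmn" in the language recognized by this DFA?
Processing string "nmn":
  A --n--> C
  C --m--> C
  C --n--> A
Final state: A
Accept states: {B}
No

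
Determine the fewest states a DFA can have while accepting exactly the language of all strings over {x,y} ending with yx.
By Myhill–Nerode, count the distinguishable equivalence classes: 3 classes — one per longest suffix of the input that is a prefix of 'yx' (lengths 0 through 2); only the length-2 class is accepting.
3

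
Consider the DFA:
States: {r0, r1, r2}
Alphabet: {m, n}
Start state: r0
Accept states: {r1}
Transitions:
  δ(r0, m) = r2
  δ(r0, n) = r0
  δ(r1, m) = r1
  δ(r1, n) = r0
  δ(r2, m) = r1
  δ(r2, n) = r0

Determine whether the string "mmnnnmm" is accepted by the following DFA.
Processing string "mmnnnmm":
  r0 --m--> r2
  r2 --m--> r1
  r1 --n--> r0
  r0 --n--> r0
  r0 --n--> r0
  r0 --m--> r2
  r2 --m--> r1
Final state: r1
Accept states: {r1}
Yes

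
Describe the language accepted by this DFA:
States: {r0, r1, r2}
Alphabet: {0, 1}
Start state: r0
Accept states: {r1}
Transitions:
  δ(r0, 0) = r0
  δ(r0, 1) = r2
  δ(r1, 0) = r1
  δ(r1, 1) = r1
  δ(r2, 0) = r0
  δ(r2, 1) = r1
Testing a few strings:
  '1100' → accept
  '11' → accept
  '1' → reject
  '000' → reject
State roles: r0=no progress toward 11; r1=substring 11 seen; r2=one trailing 1
All binary strings containing the substring 11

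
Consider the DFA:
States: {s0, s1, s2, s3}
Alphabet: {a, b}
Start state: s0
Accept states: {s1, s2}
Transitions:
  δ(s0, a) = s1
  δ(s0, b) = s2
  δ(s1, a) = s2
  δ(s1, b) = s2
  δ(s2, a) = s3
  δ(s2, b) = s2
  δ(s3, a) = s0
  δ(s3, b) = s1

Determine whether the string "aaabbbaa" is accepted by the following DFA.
Processing string "aaabbbaa":
  s0 --a--> s1
  s1 --a--> s2
  s2 --a--> s3
  s3 --b--> s1
  s1 --b--> s2
  s2 --b--> s2
  s2 --a--> s3
  s3 --a--> s0
Final state: s0
Accept states: {s1, s2}
No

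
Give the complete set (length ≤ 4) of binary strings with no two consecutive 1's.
ε, 0, 1, 00, 01, 10, 000, 001, 010, 100, 101, 0000, 0001, 0010, 0100, 0101, 1000, 1001, 1010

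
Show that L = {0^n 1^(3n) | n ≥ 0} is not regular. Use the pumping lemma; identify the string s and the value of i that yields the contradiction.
Assume L is regular with pumping length p. Idea: pumping the 0-block breaks the 1:3 ratio.
Choose s = 0^p 1^(3p) (length 4p ≥ p). By the pumping lemma, s = xyz with |xy| ≤ p, |y| > 0, so y = 0^k with k ≥ 1. Then xy²z = 0^(p+k) 1^(3p). For this to be in L we would need 3p = 3(p+k), i.e. 3k = 0, contradicting k ≥ 1. So xy²z ∉ L.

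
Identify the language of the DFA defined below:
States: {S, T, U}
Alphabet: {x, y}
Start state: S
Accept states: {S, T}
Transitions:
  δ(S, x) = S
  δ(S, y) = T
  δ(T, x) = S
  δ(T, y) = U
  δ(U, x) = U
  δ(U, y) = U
Testing a few strings:
  'xxyx' → accept
  'xx' → accept
  'xy' → accept
  'yxy' → accept
State roles: S=last symbol not y (ok); T=last symbol y (ok); U=saw yy (dead)
All strings over {x,y} with no two consecutive y's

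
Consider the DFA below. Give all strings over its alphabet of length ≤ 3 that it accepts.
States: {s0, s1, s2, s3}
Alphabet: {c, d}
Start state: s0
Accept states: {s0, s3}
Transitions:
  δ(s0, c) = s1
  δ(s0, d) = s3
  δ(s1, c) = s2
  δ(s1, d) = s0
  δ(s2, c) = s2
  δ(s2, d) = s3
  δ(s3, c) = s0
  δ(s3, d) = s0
ε, d, cd, dc, dd, ccd, cdd, dcd, ddd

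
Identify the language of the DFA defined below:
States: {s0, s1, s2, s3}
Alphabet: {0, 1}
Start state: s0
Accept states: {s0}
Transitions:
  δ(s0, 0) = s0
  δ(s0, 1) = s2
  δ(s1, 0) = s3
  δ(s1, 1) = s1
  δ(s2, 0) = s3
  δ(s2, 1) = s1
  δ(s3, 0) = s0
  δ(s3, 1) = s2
Testing a few strings:
  '1' → reject
  '111' → reject
  '11' → reject
  '1111' → reject
State roles: s0=value ≡ 0 (mod 4); s1=value ≡ 3 (mod 4); s2=value ≡ 1 (mod 4); s3=value ≡ 2 (mod 4)
All binary strings representing a multiple of 4 (read in base 2; leading zeros allowed and ε counts as 0)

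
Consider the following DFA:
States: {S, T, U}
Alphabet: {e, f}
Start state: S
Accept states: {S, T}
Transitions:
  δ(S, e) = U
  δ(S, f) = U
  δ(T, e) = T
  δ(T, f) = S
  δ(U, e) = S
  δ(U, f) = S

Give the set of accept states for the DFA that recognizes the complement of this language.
Complement accept states = All states \ Original accept states
= {S, T, U} \ {S, T}
{U}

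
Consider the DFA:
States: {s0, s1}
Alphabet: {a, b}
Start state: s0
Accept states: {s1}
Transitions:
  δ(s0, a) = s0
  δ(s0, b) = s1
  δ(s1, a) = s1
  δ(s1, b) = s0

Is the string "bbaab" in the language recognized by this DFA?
Processing string "bbaab":
  s0 --b--> s1
  s1 --b--> s0
  s0 --a--> s0
  s0 --a--> s0
  s0 --b--> s1
Final state: s1
Accept states: {s1}
Yes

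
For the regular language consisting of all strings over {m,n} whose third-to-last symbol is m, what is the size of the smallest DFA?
By Myhill–Nerode, count the distinguishable equivalence classes: 2^3 = 8 classes — the DFA must remember the last 3 symbols read; every pair of distinct length-3 suffixes is distinguishable by some continuation.
8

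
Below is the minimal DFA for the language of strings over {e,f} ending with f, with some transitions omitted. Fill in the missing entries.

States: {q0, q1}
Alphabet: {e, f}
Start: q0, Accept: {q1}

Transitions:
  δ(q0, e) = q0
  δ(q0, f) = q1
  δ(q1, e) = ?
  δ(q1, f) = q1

From the language and accept set, identify what each state tracks — q0: last symbol not f; q1: last symbol is f.
Each missing δ(q, a) is the state matching the new tracked value after reading a.
δ(q1, e) = q0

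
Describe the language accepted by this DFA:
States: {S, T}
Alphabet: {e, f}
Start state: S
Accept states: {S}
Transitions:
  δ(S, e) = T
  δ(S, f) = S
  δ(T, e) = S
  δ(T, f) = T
Testing a few strings:
  'ee' → accept
  'e' → reject
  'efe' → accept
  'f' → accept
State roles: S=even number of e's so far; T=odd number of e's so far
All strings over {e,f} with an even number of e's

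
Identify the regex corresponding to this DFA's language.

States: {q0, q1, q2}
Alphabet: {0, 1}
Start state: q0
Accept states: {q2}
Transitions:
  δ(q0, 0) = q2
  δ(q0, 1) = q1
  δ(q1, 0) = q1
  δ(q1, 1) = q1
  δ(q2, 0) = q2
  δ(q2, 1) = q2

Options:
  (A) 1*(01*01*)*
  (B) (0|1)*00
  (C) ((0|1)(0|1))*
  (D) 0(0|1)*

Check each option against the DFA on short strings; one disagreement eliminates an option:
  (A) 1*(01*01*)*: on ε the DFA stays in q0 and rejects (q0 ∉ Accept), but the regex matches it → eliminate
  (B) (0|1)*00: on '0' the DFA goes q0 → q2 and accepts (q2 ∈ Accept), but the regex does not match it → eliminate
  (C) ((0|1)(0|1))*: on ε the DFA stays in q0 and rejects (q0 ∉ Accept), but the regex matches it → eliminate
  (D) 0(0|1)*: agrees with the DFA on every string of length ≤ 6
Only (D) is consistent with the DFA.
(D) 0(0|1)*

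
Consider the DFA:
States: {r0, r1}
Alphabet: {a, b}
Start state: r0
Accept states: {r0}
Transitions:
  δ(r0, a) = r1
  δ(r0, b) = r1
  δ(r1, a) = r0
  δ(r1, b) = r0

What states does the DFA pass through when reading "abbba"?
read 'a': r0 → r1
  read 'b': r1 → r0
  read 'b': r0 → r1
  read 'b': r1 → r0
  read 'a': r0 → r1
r0 -> r1 -> r0 -> r1 -> r0 -> r1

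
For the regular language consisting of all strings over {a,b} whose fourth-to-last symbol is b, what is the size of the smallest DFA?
By Myhill–Nerode, count the distinguishable equivalence classes: 2^4 = 16 classes — the DFA must remember the last 4 symbols read; every pair of distinct length-4 suffixes is distinguishable by some continuation.
16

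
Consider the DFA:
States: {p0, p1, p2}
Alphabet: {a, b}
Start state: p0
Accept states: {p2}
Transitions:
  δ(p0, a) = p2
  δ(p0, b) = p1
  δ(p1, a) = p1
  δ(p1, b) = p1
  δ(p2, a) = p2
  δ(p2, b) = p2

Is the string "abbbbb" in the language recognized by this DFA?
Processing string "abbbbb":
  p0 --a--> p2
  p2 --b--> p2
  p2 --b--> p2
  p2 --b--> p2
  p2 --b--> p2
  p2 --b--> p2
Final state: p2
Accept states: {p2}
Yes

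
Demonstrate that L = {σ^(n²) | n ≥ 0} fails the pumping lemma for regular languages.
Assume L is regular with pumping length p. Idea: pumping adds a fixed amount, but gaps between consecutive squares grow.
Choose s = σ^(p²) (length p² ≥ p). By the pumping lemma, s = xyz with |xy| ≤ p, |y| > 0, so |y| = k with 1 ≤ k ≤ p. Then |xy²z| = p²+k. Since p² < p²+k ≤ p²+p < (p+1)², the length p²+k lies strictly between consecutive squares, so it is not a perfect square and xy²z ∉ L.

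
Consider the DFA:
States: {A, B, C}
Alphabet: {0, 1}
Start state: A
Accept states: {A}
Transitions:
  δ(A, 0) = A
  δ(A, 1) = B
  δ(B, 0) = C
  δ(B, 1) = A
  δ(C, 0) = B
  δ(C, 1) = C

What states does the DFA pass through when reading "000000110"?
read '0': A → A
  read '0': A → A
  read '0': A → A
  read '0': A → A
  read '0': A → A
  read '0': A → A
  read '1': A → B
  read '1': B → A
  read '0': A → A
A -> A -> A -> A -> A -> A -> A -> B -> A -> A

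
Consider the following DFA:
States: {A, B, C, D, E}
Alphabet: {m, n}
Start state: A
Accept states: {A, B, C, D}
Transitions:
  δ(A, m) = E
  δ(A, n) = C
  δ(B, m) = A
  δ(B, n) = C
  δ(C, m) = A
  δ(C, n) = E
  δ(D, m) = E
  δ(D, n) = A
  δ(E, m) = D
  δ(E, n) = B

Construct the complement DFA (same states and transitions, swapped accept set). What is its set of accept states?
Complement accept states = All states \ Original accept states
= {A, B, C, D, E} \ {A, B, C, D}
{E}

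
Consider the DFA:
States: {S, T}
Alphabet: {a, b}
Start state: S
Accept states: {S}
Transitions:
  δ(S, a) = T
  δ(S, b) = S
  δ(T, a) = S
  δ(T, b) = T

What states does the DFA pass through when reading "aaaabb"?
read 'a': S → T
  read 'a': T → S
  read 'a': S → T
  read 'a': T → S
  read 'b': S → S
  read 'b': S → S
S -> T -> S -> T -> S -> S -> S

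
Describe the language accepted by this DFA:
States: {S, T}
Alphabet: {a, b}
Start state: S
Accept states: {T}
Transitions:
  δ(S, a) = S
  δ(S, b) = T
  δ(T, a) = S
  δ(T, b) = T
Testing a few strings:
  'bba' → reject
  'ab' → accept
  'abb' → accept
  'ba' → reject
State roles: S=last symbol not b; T=last symbol is b
All strings over {a,b} ending with b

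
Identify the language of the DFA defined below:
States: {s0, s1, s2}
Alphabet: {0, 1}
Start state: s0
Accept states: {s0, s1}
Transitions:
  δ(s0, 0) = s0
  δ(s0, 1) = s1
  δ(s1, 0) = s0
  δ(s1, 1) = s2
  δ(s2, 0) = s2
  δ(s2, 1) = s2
Testing a few strings:
  '000' → accept
  '1' → accept
  '0111' → reject
  '1111' → reject
State roles: s0=last symbol not 1 (ok); s1=last symbol 1 (ok); s2=saw 11 (dead)
All binary strings with no two consecutive 1's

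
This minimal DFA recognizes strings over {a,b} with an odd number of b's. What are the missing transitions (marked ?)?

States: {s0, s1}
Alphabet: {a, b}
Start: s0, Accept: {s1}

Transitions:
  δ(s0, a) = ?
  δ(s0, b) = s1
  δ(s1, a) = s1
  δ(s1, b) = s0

From the language and accept set, identify what each state tracks — s0: even number of b's so far; s1: odd number of b's so far.
Each missing δ(q, a) is the state matching the new tracked value after reading a.
δ(s0, a) = s0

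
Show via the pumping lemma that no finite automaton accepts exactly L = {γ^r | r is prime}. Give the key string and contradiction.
Assume L is regular with pumping length p. Idea: pumping by a suitable count produces a composite length.
Let q be a prime with q ≥ p and choose s = γ^q ∈ L. By the pumping lemma, s = xyz with |xy| ≤ p, |y| = k ≥ 1. Take i = q+1: |xy^(q+1)z| = q + q·k = q(1+k). Since q ≥ 2 and 1+k ≥ 2, q(1+k) is composite, so xy^(q+1)z ∉ L.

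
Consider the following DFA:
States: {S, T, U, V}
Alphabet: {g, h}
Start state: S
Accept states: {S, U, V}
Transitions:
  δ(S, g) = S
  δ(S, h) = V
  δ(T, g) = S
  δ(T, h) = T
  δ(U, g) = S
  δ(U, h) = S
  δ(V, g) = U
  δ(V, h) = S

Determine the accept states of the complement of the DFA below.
Complement accept states = All states \ Original accept states
= {S, T, U, V} \ {S, U, V}
{T}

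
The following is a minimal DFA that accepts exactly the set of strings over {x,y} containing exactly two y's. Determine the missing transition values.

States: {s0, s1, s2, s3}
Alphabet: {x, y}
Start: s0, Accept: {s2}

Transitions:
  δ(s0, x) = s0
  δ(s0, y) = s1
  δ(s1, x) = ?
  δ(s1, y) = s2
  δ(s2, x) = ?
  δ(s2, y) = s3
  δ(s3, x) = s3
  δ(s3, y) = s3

From the language and accept set, identify what each state tracks — s0: zero y's; s1: one y; s2: two y's; s3: ≥ three y's (dead).
Each missing δ(q, a) is the state matching the new tracked value after reading a.
δ(s1, x) = s1; δ(s2, x) = s2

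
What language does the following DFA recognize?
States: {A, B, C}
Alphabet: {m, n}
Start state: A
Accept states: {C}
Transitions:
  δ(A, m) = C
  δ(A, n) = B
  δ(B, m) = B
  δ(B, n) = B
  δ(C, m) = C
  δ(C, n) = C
Testing a few strings:
  'nnn' → reject
  'nmm' → reject
  'nm' → reject
  'n' → reject
State roles: A=no input read; B=started with n (dead); C=started with m
All strings over {m,n} starting with m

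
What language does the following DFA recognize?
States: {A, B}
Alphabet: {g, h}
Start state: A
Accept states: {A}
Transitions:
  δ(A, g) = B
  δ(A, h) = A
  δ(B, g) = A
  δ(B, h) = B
Testing a few strings:
  'h' → accept
  'hhh' → accept
  'gh' → reject
  'gg' → accept
State roles: A=even number of g's so far; B=odd number of g's so far
All strings over {g,h} with an even number of g's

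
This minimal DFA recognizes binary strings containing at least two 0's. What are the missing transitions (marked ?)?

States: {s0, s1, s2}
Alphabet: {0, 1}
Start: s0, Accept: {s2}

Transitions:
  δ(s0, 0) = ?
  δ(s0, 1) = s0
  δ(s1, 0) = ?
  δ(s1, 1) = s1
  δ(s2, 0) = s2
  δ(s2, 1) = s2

From the language and accept set, identify what each state tracks — s0: zero 0's seen; s1: one 0 seen; s2: ≥ two 0's seen.
Each missing δ(q, a) is the state matching the new tracked value after reading a.
δ(s0, 0) = s1; δ(s1, 0) = s2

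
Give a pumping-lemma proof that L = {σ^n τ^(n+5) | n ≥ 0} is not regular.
Assume L is regular with pumping length p. Idea: pumping the σ-block breaks the fixed offset of 5.
Choose s = σ^p τ^(p+5) ∈ L. By the pumping lemma, s = xyz with |xy| ≤ p, |y| > 0, so y = σ^k with k ≥ 1. Then xy²z = σ^(p+k) τ^(p+5). For this to be in L we would need p+5 = (p+k)+5, i.e. k = 0, contradicting k ≥ 1. So xy²z ∉ L.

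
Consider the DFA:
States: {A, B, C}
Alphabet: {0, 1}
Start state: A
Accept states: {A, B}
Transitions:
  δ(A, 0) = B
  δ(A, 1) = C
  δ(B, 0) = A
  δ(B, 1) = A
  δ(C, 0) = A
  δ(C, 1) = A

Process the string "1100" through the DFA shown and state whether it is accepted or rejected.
Processing string "1100":
  A --1--> C
  C --1--> A
  A --0--> B
  B --0--> A
Final state: A
Accept states: {A, B}
Yes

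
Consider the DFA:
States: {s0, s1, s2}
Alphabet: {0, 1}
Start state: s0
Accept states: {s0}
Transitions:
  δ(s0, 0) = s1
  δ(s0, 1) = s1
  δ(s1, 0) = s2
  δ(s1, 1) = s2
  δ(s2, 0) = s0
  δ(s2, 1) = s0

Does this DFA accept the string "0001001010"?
Processing string "0001001010":
  s0 --0--> s1
  s1 --0--> s2
  s2 --0--> s0
  s0 --1--> s1
  s1 --0--> s2
  s2 --0--> s0
  s0 --1--> s1
  s1 --0--> s2
  s2 --1--> s0
  s0 --0--> s1
Final state: s1
Accept states: {s0}
No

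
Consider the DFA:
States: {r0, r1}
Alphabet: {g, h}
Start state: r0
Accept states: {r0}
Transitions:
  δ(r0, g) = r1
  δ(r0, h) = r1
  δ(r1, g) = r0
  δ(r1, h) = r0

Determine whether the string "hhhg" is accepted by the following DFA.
Processing string "hhhg":
  r0 --h--> r1
  r1 --h--> r0
  r0 --h--> r1
  r1 --g--> r0
Final state: r0
Accept states: {r0}
Yes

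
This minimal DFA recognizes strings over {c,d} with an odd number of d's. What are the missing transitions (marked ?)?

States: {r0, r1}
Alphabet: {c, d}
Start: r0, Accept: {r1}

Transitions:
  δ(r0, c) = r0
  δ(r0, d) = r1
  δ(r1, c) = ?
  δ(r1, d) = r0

From the language and accept set, identify what each state tracks — r0: even number of d's so far; r1: odd number of d's so far.
Each missing δ(q, a) is the state matching the new tracked value after reading a.
δ(r1, c) = r1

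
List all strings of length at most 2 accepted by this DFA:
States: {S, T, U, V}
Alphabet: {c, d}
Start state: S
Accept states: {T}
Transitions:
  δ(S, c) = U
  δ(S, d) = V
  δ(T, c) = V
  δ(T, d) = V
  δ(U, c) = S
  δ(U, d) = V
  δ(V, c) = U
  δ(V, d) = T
dd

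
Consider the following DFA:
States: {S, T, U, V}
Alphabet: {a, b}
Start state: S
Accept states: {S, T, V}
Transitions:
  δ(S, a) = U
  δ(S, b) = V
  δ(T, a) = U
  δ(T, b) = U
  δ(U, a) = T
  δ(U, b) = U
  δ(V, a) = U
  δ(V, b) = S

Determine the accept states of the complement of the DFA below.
Complement accept states = All states \ Original accept states
= {S, T, U, V} \ {S, T, V}
{U}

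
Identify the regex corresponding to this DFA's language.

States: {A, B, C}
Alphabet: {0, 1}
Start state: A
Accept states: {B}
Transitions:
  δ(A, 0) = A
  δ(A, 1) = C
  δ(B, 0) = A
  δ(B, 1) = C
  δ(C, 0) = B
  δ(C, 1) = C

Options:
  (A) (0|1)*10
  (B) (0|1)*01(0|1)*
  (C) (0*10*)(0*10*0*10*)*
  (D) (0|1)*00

Check each option against the DFA on short strings; one disagreement eliminates an option:
  (A) (0|1)*10: agrees with the DFA on every string of length ≤ 6
  (B) (0|1)*01(0|1)*: on '01' the DFA goes A → A → C and rejects (C ∉ Accept), but the regex matches it → eliminate
  (C) (0*10*)(0*10*0*10*)*: on '1' the DFA goes A → C and rejects (C ∉ Accept), but the regex matches it → eliminate
  (D) (0|1)*00: on '00' the DFA goes A → A → A and rejects (A ∉ Accept), but the regex matches it → eliminate
Only (A) is consistent with the DFA.
(A) (0|1)*10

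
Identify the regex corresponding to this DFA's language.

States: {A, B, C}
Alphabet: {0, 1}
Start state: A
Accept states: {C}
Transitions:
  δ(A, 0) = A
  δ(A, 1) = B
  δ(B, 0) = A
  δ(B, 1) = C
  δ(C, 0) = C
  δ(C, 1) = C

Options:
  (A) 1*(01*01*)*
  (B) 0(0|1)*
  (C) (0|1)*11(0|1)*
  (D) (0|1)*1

Check each option against the DFA on short strings; one disagreement eliminates an option:
  (A) 1*(01*01*)*: on ε the DFA stays in A and rejects (A ∉ Accept), but the regex matches it → eliminate
  (B) 0(0|1)*: on '0' the DFA goes A → A and rejects (A ∉ Accept), but the regex matches it → eliminate
  (C) (0|1)*11(0|1)*: agrees with the DFA on every string of length ≤ 6
  (D) (0|1)*1: on '1' the DFA goes A → B and rejects (B ∉ Accept), but the regex matches it → eliminate
Only (C) is consistent with the DFA.
(C) (0|1)*11(0|1)*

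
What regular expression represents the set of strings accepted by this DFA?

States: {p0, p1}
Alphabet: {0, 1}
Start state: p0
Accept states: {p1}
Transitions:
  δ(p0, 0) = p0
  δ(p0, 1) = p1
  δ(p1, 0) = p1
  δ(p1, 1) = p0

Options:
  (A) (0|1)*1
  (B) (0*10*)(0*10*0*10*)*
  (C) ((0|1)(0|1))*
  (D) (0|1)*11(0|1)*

Check each option against the DFA on short strings; one disagreement eliminates an option:
  (A) (0|1)*1: on '10' the DFA goes p0 → p1 → p1 and accepts (p1 ∈ Accept), but the regex does not match it → eliminate
  (B) (0*10*)(0*10*0*10*)*: agrees with the DFA on every string of length ≤ 6
  (C) ((0|1)(0|1))*: on ε the DFA stays in p0 and rejects (p0 ∉ Accept), but the regex matches it → eliminate
  (D) (0|1)*11(0|1)*: on '1' the DFA goes p0 → p1 and accepts (p1 ∈ Accept), but the regex does not match it → eliminate
Only (B) is consistent with the DFA.
(B) (0*10*)(0*10*0*10*)*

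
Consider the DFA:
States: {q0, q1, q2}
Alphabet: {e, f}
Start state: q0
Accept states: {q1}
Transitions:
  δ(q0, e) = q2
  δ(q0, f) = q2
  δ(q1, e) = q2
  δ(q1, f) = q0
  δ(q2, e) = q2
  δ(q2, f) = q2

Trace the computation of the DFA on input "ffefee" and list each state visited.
read 'f': q0 → q2
  read 'f': q2 → q2
  read 'e': q2 → q2
  read 'f': q2 → q2
  read 'e': q2 → q2
  read 'e': q2 → q2
q0 -> q2 -> q2 -> q2 -> q2 -> q2 -> q2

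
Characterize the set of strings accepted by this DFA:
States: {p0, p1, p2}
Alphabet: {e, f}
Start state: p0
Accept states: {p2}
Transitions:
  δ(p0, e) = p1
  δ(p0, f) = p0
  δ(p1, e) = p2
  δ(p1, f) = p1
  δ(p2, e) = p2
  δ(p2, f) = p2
Testing a few strings:
  'ff' → reject
  'eeff' → accept
  'e' → reject
  'fee' → accept
State roles: p0=zero e's seen; p1=one e seen; p2=≥ two e's seen
All strings over {e,f} containing at least two e's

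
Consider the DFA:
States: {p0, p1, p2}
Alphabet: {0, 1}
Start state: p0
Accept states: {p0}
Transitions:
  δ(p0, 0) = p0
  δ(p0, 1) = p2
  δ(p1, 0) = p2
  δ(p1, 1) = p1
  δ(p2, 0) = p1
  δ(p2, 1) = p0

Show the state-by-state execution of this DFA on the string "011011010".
read '0': p0 → p0
  read '1': p0 → p2
  read '1': p2 → p0
  read '0': p0 → p0
  read '1': p0 → p2
  read '1': p2 → p0
  read '0': p0 → p0
  read '1': p0 → p2
  read '0': p2 → p1
p0 -> p0 -> p2 -> p0 -> p0 -> p2 -> p0 -> p0 -> p2 -> p1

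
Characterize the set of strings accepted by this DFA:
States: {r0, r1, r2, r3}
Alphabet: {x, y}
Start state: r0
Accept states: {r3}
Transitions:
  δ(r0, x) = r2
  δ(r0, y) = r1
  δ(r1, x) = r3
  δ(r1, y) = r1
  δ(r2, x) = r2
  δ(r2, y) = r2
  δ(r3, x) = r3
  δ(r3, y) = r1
Testing a few strings:
  'x' → reject
  'xyyy' → reject
  'yx' → accept
  'yxyy' → reject
State roles: r0=no input read; r1=started with y, last symbol y; r2=started with x (dead); r3=started with y, last symbol x
All strings over {x,y} that start with y and end with x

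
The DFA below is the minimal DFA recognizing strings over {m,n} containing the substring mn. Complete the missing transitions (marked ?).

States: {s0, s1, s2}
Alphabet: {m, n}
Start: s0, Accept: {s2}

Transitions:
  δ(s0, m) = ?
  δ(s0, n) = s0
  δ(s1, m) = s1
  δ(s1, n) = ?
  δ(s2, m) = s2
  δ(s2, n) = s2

From the language and accept set, identify what each state tracks — s0: no m seen yet; s1: seen a m, waiting for n; s2: substring mn seen.
Each missing δ(q, a) is the state matching the new tracked value after reading a.
δ(s0, m) = s1; δ(s1, n) = s2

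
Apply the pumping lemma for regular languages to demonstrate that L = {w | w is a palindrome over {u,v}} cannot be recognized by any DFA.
Assume L is regular with pumping length p. Idea: pumping the leading u-block breaks the symmetry.
Choose s = u^p v u^p (a palindrome of length 2p+1 ≥ p). By the pumping lemma, s = xyz with |xy| ≤ p, |y| > 0, so y = u^k with k > 0 (xy lies entirely in the first u^p). Then xy²z = u^(p+k) v u^p, which is not a palindrome since p+k ≠ p.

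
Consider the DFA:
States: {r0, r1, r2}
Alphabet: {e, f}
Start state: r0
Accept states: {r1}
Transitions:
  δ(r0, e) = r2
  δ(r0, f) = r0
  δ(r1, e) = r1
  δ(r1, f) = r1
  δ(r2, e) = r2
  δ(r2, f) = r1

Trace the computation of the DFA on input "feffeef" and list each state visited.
read 'f': r0 → r0
  read 'e': r0 → r2
  read 'f': r2 → r1
  read 'f': r1 → r1
  read 'e': r1 → r1
  read 'e': r1 → r1
  read 'f': r1 → r1
r0 -> r0 -> r2 -> r1 -> r1 -> r1 -> r1 -> r1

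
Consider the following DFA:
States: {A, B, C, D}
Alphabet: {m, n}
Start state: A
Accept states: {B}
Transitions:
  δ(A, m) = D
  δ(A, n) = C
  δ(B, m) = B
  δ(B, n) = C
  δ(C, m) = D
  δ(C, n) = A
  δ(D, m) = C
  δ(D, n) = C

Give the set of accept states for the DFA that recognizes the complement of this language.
Complement accept states = All states \ Original accept states
= {A, B, C, D} \ {B}
{A, C, D}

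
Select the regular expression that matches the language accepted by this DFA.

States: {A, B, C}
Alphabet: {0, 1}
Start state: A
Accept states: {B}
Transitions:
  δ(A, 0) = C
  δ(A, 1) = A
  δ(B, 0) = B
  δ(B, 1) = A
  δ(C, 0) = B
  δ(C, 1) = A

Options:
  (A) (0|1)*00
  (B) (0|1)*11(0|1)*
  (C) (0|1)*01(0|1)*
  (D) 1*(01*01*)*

Check each option against the DFA on short strings; one disagreement eliminates an option:
  (A) (0|1)*00: agrees with the DFA on every string of length ≤ 6
  (B) (0|1)*11(0|1)*: on '00' the DFA goes A → C → B and accepts (B ∈ Accept), but the regex does not match it → eliminate
  (C) (0|1)*01(0|1)*: on '00' the DFA goes A → C → B and accepts (B ∈ Accept), but the regex does not match it → eliminate
  (D) 1*(01*01*)*: on ε the DFA stays in A and rejects (A ∉ Accept), but the regex matches it → eliminate
Only (A) is consistent with the DFA.
(A) (0|1)*00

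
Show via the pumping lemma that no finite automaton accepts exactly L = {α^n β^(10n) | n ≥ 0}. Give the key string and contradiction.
Assume L is regular with pumping length p. Idea: pumping the α-block breaks the 1:10 ratio.
Choose s = α^p β^(10p) (length 11p ≥ p). By the pumping lemma, s = xyz with |xy| ≤ p, |y| > 0, so y = α^k with k ≥ 1. Then xy²z = α^(p+k) β^(10p). For this to be in L we would need 10p = 10(p+k), i.e. 10k = 0, contradicting k ≥ 1. So xy²z ∉ L.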